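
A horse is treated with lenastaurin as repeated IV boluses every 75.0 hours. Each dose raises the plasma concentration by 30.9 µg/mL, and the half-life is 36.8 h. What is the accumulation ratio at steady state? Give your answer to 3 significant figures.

1.32

k = ln 2 / 36.8 = 0.01884 h⁻¹
Fraction remaining after one interval: e^(−kτ) = e^(−0.01884 × 75.0) = 0.2435
R = 1 / (1 − 0.2435) = 1 / 0.7565 ≈ 1.32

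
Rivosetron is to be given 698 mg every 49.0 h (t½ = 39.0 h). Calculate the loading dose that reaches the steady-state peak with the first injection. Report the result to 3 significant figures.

1200 mg

k = ln 2 / 39.0 = 0.01777 h⁻¹
Accumulation ratio R = 1 / (1 − e^(−kτ)) = 1 / (1 − e^(−0.01777×49.0)) = 1 / (1 − 0.4186) = 1.720
Loading dose = maintenance dose × R = 698 × 1.720 ≈ 1200 mg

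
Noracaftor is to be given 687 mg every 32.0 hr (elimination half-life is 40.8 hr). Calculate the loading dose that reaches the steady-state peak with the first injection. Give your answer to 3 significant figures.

k = ln 2 / 40.8 = 0.01699 hr⁻¹
Accumulation ratio R = 1 / (1 − e^(−kτ)) = 1 / (1 − e^(−0.01699×32.0)) = 1 / (1 − 0.5806) = 2.385
Loading dose = maintenance dose × R = 687 × 2.385 ≈ 1640 mg

1640 mg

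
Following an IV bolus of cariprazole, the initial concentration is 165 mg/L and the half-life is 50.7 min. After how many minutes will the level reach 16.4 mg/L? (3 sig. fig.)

k = ln 2 / 50.7 = 0.01367 min⁻¹
C(t) = C₀ e^(−kt)  ⇒  t = ln(C₀/C) / k
t = ln(165/16.4) / 0.01367 = 2.309 / 0.01367 ≈ 169 minutes

169 minutes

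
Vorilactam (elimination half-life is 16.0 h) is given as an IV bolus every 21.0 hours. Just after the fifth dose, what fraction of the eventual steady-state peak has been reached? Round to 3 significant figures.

k = ln 2 / 16.0 = 0.04332 h⁻¹
f_n = 1 − e^(−nkτ) = 1 − e^(−5 × 0.04332 × 21.0) = 1 − e^(−4.549) = 1 − 0.01058 ≈ 0.989

0.989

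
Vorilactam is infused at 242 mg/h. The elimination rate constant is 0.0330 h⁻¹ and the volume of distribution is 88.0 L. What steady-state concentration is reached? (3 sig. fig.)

CL = k · V = 0.0330 × 88.0 = 2.904 L/h
Css = rate / CL = 242 / 2.904 ≈ 83.3 mg/L

83.3 mg/L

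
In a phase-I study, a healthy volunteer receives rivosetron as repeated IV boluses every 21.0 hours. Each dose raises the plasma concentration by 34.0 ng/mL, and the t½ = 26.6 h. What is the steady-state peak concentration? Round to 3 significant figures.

80.7 ng/mL

k = ln 2 / 26.6 = 0.02606 h⁻¹
Fraction remaining after one interval: e^(−kτ) = e^(−0.02606 × 21.0) = 0.5786
R = 1 / (1 − 0.5786) = 2.373
Css,max = 34.0 × 2.373 ≈ 80.7 ng/mL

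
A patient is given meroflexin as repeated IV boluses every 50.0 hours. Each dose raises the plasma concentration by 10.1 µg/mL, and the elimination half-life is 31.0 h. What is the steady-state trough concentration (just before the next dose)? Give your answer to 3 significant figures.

4.91 µg/mL

k = ln 2 / 31.0 = 0.02236 h⁻¹
Fraction remaining after one interval: e^(−kτ) = e^(−0.02236 × 50.0) = 0.3269
R = 1 / (1 − 0.3269) = 1.486
Css,max = 10.1 × 1.486 = 15.01 µg/mL
Css,min = Css,max × e^(−kτ) = 15.01 × 0.3269 ≈ 4.91 µg/mL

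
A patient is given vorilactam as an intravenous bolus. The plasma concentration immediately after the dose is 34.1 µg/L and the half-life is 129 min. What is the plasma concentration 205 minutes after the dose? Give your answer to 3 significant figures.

k = ln 2 / 129 = 0.005373 min⁻¹
205 min is 1.589 half-lives, so C = 34.1 × (1/2)^1.589 = 34.1 × 0.3324 ≈ 11.3 µg/L

11.3 µg/L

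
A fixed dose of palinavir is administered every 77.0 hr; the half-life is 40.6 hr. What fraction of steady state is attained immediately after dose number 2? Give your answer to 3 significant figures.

0.928

k = ln 2 / 40.6 = 0.01707 hr⁻¹
f_n = 1 − e^(−nkτ) = 1 − e^(−2 × 0.01707 × 77.0) = 1 − e^(−2.629) = 1 − 0.07214 ≈ 0.928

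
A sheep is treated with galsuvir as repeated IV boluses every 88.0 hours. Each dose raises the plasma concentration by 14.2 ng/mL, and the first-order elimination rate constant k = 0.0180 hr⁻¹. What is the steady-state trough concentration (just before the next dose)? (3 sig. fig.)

3.67 ng/mL

Fraction remaining after one interval: e^(−kτ) = e^(−0.01800 × 88.0) = 0.2052
R = 1 / (1 − 0.2052) = 1.258
Css,max = 14.2 × 1.258 = 17.87 ng/mL
Css,min = Css,max × e^(−kτ) = 17.87 × 0.2052 ≈ 3.67 ng/mL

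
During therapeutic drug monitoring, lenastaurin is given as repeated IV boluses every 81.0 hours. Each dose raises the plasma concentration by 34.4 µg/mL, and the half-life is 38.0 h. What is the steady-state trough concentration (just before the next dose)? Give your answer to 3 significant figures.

k = ln 2 / 38.0 = 0.01824 h⁻¹
Fraction remaining after one interval: e^(−kτ) = e^(−0.01824 × 81.0) = 0.2282
R = 1 / (1 − 0.2282) = 1.296
Css,max = 34.4 × 1.296 = 44.57 µg/mL
Css,min = Css,max × e^(−kτ) = 44.57 × 0.2282 ≈ 10.2 µg/mL

10.2 µg/mL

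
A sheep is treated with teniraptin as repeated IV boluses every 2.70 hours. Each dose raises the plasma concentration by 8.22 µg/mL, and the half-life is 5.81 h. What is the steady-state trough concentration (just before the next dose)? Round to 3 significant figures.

k = ln 2 / 5.81 = 0.1193 h⁻¹
Fraction remaining after one interval: e^(−kτ) = e^(−0.1193 × 2.70) = 0.7246
R = 1 / (1 − 0.7246) = 3.631
Css,max = 8.22 × 3.631 = 29.85 µg/mL
Css,min = Css,max × e^(−kτ) = 29.85 × 0.7246 ≈ 21.6 µg/mL

21.6 µg/mL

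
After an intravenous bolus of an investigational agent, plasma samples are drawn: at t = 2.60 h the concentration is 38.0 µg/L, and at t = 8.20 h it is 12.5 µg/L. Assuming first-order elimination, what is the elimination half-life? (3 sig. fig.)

3.49 hours

k = ln(C₁/C₂) / (t₂ − t₁) = ln(38.0/12.5) / (8.20 − 2.60)
  = 1.112 / 5.600 = 0.1985 h⁻¹
t½ = ln 2 / k = ln 2 / 0.1985 ≈ 3.49 hours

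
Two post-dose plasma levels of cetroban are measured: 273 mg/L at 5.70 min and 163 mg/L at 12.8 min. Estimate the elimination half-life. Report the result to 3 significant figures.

k = ln(C₁/C₂) / (t₂ − t₁) = ln(273/163) / (12.8 − 5.70)
  = 0.5157 / 7.100 = 0.07264 min⁻¹
t½ = ln 2 / k = ln 2 / 0.07264 ≈ 9.54 minutes

9.54 minutes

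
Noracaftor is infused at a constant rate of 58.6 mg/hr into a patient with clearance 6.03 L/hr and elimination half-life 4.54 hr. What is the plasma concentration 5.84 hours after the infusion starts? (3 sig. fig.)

Css = rate / CL = 58.6 / 6.03 = 9.718 mg/L
k = ln 2 / 4.54 = 0.1527 hr⁻¹
C(t) = Css (1 − e^(−kt)) = 9.718 × (1 − e^(−0.8916)) = 9.718 × 0.5900 ≈ 5.73 mg/L

5.73 mg/L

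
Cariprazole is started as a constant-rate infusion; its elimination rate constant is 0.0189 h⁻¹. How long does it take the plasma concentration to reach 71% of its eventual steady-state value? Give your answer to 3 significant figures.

f = 1 − e^(−kt)  ⇒  t = −ln(1 − f) / k
t = −ln(1 − 0.71) / 0.01890 = 1.238 / 0.01890 ≈ 65.5 hours

65.5 hours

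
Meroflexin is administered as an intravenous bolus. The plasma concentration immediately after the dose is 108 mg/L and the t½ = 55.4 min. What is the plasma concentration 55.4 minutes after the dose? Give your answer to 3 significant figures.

k = ln 2 / 55.4 = 0.01251 min⁻¹
55.4 min is 1.000 half-lives, so C = 108 × (1/2)^1.000 = 108 × 0.5000 ≈ 54.0 mg/L

54.0 mg/L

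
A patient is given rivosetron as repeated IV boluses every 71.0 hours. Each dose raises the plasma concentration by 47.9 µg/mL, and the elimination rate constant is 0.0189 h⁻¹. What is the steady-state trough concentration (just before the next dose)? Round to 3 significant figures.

Fraction remaining after one interval: e^(−kτ) = e^(−0.01890 × 71.0) = 0.2613
R = 1 / (1 − 0.2613) = 1.354
Css,max = 47.9 × 1.354 = 64.85 µg/mL
Css,min = Css,max × e^(−kτ) = 64.85 × 0.2613 ≈ 16.9 µg/mL

16.9 µg/mL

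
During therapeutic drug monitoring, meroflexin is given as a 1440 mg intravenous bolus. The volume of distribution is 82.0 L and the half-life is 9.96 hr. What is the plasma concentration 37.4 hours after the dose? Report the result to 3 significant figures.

C₀ = dose / V = 1440 / 82.0 = 17.56 mg/L
k = ln 2 / 9.96 = 0.06959 hr⁻¹
C(t) = C₀ e^(−kt) = 17.56 × e^(−0.06959 × 37.4) = 17.56 × e^(−2.603) = 17.56 × 0.07407 ≈ 1.30 mg/L

1.30 mg/L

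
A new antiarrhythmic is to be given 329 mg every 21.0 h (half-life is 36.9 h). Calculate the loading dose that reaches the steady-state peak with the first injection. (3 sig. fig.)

1010 mg

k = ln 2 / 36.9 = 0.01878 h⁻¹
Accumulation ratio R = 1 / (1 − e^(−kτ)) = 1 / (1 − e^(−0.01878×21.0)) = 1 / (1 − 0.6740) = 3.068
Loading dose = maintenance dose × R = 329 × 3.068 ≈ 1010 mg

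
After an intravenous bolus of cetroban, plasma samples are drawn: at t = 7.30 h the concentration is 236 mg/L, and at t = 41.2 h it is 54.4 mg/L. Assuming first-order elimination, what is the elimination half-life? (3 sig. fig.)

16.0 hours

k = ln(C₁/C₂) / (t₂ − t₁) = ln(236/54.4) / (41.2 − 7.30)
  = 1.467 / 33.90 = 0.04329 h⁻¹
t½ = ln 2 / k = ln 2 / 0.04329 ≈ 16.0 hours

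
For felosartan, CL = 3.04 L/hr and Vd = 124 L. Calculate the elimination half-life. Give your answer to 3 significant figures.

28.3 hours

k = CL / V = 3.04 / 124 = 0.02452 hr⁻¹
t½ = ln 2 / k = ln 2 / 0.02452 ≈ 28.3 hours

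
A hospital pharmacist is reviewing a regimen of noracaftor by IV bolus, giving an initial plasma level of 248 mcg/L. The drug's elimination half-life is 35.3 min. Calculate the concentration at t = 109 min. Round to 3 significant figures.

k = ln 2 / 35.3 = 0.01964 min⁻¹
C(t) = C₀ e^(−kt) = 248 × e^(−0.01964 × 109) = 248 × e^(−2.140) = 248 × 0.1176 ≈ 29.2 mcg/L

29.2 mcg/L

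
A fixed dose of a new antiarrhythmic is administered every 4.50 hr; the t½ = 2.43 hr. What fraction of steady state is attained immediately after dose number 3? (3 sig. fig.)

0.979

k = ln 2 / 2.43 = 0.2852 hr⁻¹
f_n = 1 − e^(−nkτ) = 1 − e^(−3 × 0.2852 × 4.50) = 1 − e^(−3.851) = 1 − 0.02126 ≈ 0.979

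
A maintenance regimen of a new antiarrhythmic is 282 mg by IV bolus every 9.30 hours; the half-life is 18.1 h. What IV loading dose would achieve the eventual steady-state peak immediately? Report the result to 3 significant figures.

941 mg

k = ln 2 / 18.1 = 0.03830 h⁻¹
Accumulation ratio R = 1 / (1 − e^(−kτ)) = 1 / (1 − e^(−0.03830×9.30)) = 1 / (1 − 0.7004) = 3.337
Loading dose = maintenance dose × R = 282 × 3.337 ≈ 941 mg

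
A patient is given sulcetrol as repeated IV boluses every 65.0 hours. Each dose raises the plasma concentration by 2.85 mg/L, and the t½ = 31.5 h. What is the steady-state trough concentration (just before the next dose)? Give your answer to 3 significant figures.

0.896 mg/L

k = ln 2 / 31.5 = 0.02200 h⁻¹
Fraction remaining after one interval: e^(−kτ) = e^(−0.02200 × 65.0) = 0.2392
R = 1 / (1 − 0.2392) = 1.314
Css,max = 2.85 × 1.314 = 3.746 mg/L
Css,min = Css,max × e^(−kτ) = 3.746 × 0.2392 ≈ 0.896 mg/L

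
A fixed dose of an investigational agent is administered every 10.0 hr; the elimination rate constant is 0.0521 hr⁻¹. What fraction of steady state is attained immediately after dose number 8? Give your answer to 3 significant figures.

0.985

f_n = 1 − e^(−nkτ) = 1 − e^(−8 × 0.05210 × 10.0) = 1 − e^(−4.168) = 1 − 0.01548 ≈ 0.985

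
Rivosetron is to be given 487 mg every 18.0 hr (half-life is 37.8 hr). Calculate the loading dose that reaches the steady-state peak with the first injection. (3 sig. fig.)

1730 mg

k = ln 2 / 37.8 = 0.01834 hr⁻¹
Accumulation ratio R = 1 / (1 − e^(−kτ)) = 1 / (1 − e^(−0.01834×18.0)) = 1 / (1 − 0.7189) = 3.557
Loading dose = maintenance dose × R = 487 × 3.557 ≈ 1730 mg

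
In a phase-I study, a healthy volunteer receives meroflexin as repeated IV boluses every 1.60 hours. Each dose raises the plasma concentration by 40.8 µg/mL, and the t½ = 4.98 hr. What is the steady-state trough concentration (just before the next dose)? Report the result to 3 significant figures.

164 µg/mL

k = ln 2 / 4.98 = 0.1392 hr⁻¹
Fraction remaining after one interval: e^(−kτ) = e^(−0.1392 × 1.60) = 0.8004
R = 1 / (1 − 0.8004) = 5.009
Css,max = 40.8 × 5.009 = 204.4 µg/mL
Css,min = Css,max × e^(−kτ) = 204.4 × 0.8004 ≈ 164 µg/mL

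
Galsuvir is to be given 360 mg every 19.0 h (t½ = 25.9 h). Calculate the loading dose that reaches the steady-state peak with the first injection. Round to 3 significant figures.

903 mg

k = ln 2 / 25.9 = 0.02676 h⁻¹
Accumulation ratio R = 1 / (1 − e^(−kτ)) = 1 / (1 − e^(−0.02676×19.0)) = 1 / (1 − 0.6014) = 2.509
Loading dose = maintenance dose × R = 360 × 2.509 ≈ 903 mg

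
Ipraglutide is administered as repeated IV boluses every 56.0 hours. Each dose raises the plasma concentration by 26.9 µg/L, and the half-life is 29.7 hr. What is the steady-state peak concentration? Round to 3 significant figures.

k = ln 2 / 29.7 = 0.02334 hr⁻¹
Fraction remaining after one interval: e^(−kτ) = e^(−0.02334 × 56.0) = 0.2706
R = 1 / (1 − 0.2706) = 1.371
Css,max = 26.9 × 1.371 ≈ 36.9 µg/L

36.9 µg/L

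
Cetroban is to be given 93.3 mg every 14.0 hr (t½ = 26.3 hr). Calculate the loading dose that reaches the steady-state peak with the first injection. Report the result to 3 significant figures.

k = ln 2 / 26.3 = 0.02636 hr⁻¹
Accumulation ratio R = 1 / (1 − e^(−kτ)) = 1 / (1 − e^(−0.02636×14.0)) = 1 / (1 − 0.6914) = 3.241
Loading dose = maintenance dose × R = 93.3 × 3.241 ≈ 302 mg

302 mg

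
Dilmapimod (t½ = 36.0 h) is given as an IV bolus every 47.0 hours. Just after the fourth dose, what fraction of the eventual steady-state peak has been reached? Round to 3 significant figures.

0.973

k = ln 2 / 36.0 = 0.01925 h⁻¹
f_n = 1 − e^(−nkτ) = 1 − e^(−4 × 0.01925 × 47.0) = 1 − e^(−3.620) = 1 − 0.02679 ≈ 0.973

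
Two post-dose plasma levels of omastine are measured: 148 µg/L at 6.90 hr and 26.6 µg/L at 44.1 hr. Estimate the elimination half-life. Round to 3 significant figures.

15.0 hours

k = ln(C₁/C₂) / (t₂ − t₁) = ln(148/26.6) / (44.1 − 6.90)
  = 1.716 / 37.20 = 0.04614 hr⁻¹
t½ = ln 2 / k = ln 2 / 0.04614 ≈ 15.0 hours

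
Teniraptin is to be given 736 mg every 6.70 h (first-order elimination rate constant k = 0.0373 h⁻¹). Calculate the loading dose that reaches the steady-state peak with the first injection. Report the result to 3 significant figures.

Accumulation ratio R = 1 / (1 − e^(−kτ)) = 1 / (1 − e^(−0.03730×6.70)) = 1 / (1 − 0.7789) = 4.522
Loading dose = maintenance dose × R = 736 × 4.522 ≈ 3330 mg

3330 mg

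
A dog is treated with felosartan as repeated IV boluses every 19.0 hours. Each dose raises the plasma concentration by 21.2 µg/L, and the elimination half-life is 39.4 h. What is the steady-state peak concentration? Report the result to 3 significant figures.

74.6 µg/L

k = ln 2 / 39.4 = 0.01759 h⁻¹
Fraction remaining after one interval: e^(−kτ) = e^(−0.01759 × 19.0) = 0.7159
R = 1 / (1 − 0.7159) = 3.519
Css,max = 21.2 × 3.519 ≈ 74.6 µg/L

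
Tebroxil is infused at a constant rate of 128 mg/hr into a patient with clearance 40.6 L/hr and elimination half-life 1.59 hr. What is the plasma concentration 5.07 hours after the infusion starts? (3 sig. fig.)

2.81 µg/mL

Css = rate / CL = 128 / 40.6 = 3.153 µg/mL
k = ln 2 / 1.59 = 0.4359 hr⁻¹
C(t) = Css (1 − e^(−kt)) = 3.153 × (1 − e^(−2.210)) = 3.153 × 0.8903 ≈ 2.81 µg/mL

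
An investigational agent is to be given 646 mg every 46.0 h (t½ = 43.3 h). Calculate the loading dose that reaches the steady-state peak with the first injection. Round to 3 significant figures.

k = ln 2 / 43.3 = 0.01601 h⁻¹
Accumulation ratio R = 1 / (1 − e^(−kτ)) = 1 / (1 − e^(−0.01601×46.0)) = 1 / (1 − 0.4788) = 1.919
Loading dose = maintenance dose × R = 646 × 1.919 ≈ 1240 mg

1240 mg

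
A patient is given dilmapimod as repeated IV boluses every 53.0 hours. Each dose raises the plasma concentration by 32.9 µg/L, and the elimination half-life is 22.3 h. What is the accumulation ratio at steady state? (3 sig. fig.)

k = ln 2 / 22.3 = 0.03108 h⁻¹
Fraction remaining after one interval: e^(−kτ) = e^(−0.03108 × 53.0) = 0.1926
R = 1 / (1 − 0.1926) = 1 / 0.8074 ≈ 1.24

1.24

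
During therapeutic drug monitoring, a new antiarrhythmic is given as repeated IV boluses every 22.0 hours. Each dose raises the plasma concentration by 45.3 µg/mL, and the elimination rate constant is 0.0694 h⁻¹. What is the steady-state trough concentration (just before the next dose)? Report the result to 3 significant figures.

12.6 µg/mL

Fraction remaining after one interval: e^(−kτ) = e^(−0.06940 × 22.0) = 0.2172
R = 1 / (1 − 0.2172) = 1.278
Css,max = 45.3 × 1.278 = 57.87 µg/mL
Css,min = Css,max × e^(−kτ) = 57.87 × 0.2172 ≈ 12.6 µg/mL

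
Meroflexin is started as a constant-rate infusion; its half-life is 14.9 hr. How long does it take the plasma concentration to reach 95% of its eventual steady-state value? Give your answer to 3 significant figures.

k = ln 2 / 14.9 = 0.04652 hr⁻¹
f = 1 − e^(−kt)  ⇒  t = −ln(1 − f) / k
t = −ln(1 − 0.95) / 0.04652 = 2.996 / 0.04652 ≈ 64.4 hours

64.4 hours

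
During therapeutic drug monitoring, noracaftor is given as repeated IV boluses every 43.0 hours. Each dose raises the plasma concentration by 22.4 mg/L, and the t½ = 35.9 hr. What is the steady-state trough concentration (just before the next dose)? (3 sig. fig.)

17.3 mg/L

k = ln 2 / 35.9 = 0.01931 hr⁻¹
Fraction remaining after one interval: e^(−kτ) = e^(−0.01931 × 43.0) = 0.4359
R = 1 / (1 − 0.4359) = 1.773
Css,max = 22.4 × 1.773 = 39.71 mg/L
Css,min = Css,max × e^(−kτ) = 39.71 × 0.4359 ≈ 17.3 mg/L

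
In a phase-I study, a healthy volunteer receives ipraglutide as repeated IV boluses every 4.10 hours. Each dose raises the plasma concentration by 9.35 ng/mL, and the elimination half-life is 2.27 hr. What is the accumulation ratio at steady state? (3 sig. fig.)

k = ln 2 / 2.27 = 0.3054 hr⁻¹
Fraction remaining after one interval: e^(−kτ) = e^(−0.3054 × 4.10) = 0.2859
R = 1 / (1 − 0.2859) = 1 / 0.7141 ≈ 1.40

1.40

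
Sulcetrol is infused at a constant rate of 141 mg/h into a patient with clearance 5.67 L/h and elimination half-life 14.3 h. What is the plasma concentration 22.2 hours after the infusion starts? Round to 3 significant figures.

16.4 µg/mL

Css = rate / CL = 141 / 5.67 = 24.87 µg/mL
k = ln 2 / 14.3 = 0.04847 h⁻¹
C(t) = Css (1 − e^(−kt)) = 24.87 × (1 − e^(−1.076)) = 24.87 × 0.6591 ≈ 16.4 µg/mL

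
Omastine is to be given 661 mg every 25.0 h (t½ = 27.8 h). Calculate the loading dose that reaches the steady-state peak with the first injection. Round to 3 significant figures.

1430 mg

k = ln 2 / 27.8 = 0.02493 h⁻¹
Accumulation ratio R = 1 / (1 − e^(−kτ)) = 1 / (1 − e^(−0.02493×25.0)) = 1 / (1 − 0.5362) = 2.156
Loading dose = maintenance dose × R = 661 × 2.156 ≈ 1430 mg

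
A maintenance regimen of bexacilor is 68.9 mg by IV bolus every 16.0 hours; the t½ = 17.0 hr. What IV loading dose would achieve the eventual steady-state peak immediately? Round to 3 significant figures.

144 mg

k = ln 2 / 17.0 = 0.04077 hr⁻¹
Accumulation ratio R = 1 / (1 − e^(−kτ)) = 1 / (1 − e^(−0.04077×16.0)) = 1 / (1 − 0.5208) = 2.087
Loading dose = maintenance dose × R = 68.9 × 2.087 ≈ 144 mg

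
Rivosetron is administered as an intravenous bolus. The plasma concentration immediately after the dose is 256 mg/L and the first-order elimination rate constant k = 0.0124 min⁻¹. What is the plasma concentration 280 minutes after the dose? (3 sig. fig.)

C(t) = C₀ e^(−kt) = 256 × e^(−0.01240 × 280) = 256 × e^(−3.472) = 256 × 0.03105 ≈ 7.95 mg/L

7.95 mg/L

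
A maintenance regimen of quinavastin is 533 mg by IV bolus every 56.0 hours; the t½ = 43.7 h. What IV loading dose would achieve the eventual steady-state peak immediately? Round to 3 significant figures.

906 mg

k = ln 2 / 43.7 = 0.01586 h⁻¹
Accumulation ratio R = 1 / (1 − e^(−kτ)) = 1 / (1 − e^(−0.01586×56.0)) = 1 / (1 − 0.4114) = 1.699
Loading dose = maintenance dose × R = 533 × 1.699 ≈ 906 mg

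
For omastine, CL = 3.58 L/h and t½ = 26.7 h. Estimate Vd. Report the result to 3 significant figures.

138 L

k = ln 2 / t½ = ln 2 / 26.7 = 0.02596 h⁻¹
V = CL / k = 3.58 / 0.02596 ≈ 138 L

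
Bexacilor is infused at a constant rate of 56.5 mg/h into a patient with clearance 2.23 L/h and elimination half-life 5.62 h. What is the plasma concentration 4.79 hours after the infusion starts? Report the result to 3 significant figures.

Css = rate / CL = 56.5 / 2.23 = 25.34 µg/mL
k = ln 2 / 5.62 = 0.1233 h⁻¹
C(t) = Css (1 − e^(−kt)) = 25.34 × (1 − e^(−0.5908)) = 25.34 × 0.4461 ≈ 11.3 µg/mL

11.3 µg/mL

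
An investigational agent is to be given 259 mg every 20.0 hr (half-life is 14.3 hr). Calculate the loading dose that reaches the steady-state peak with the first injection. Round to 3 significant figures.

k = ln 2 / 14.3 = 0.04847 hr⁻¹
Accumulation ratio R = 1 / (1 − e^(−kτ)) = 1 / (1 − e^(−0.04847×20.0)) = 1 / (1 − 0.3793) = 1.611
Loading dose = maintenance dose × R = 259 × 1.611 ≈ 417 mg

417 mg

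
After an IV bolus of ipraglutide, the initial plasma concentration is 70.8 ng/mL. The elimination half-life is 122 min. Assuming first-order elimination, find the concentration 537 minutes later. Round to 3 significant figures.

k = ln 2 / 122 = 0.005682 min⁻¹
C(t) = C₀ e^(−kt) = 70.8 × e^(−0.005682 × 537) = 70.8 × e^(−3.051) = 70.8 × 0.04731 ≈ 3.35 ng/mL

3.35 ng/mL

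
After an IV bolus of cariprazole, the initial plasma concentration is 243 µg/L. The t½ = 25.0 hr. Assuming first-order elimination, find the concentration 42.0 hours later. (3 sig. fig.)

k = ln 2 / 25.0 = 0.02773 hr⁻¹
42.0 hr is 1.680 half-lives, so C = 243 × (1/2)^1.680 = 243 × 0.3121 ≈ 75.8 µg/L

75.8 µg/L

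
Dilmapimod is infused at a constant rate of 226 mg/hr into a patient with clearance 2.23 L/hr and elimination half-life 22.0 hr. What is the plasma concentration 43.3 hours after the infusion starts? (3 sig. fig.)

Css = rate / CL = 226 / 2.23 = 101.3 mg/L
k = ln 2 / 22.0 = 0.03151 hr⁻¹
C(t) = Css (1 − e^(−kt)) = 101.3 × (1 − e^(−1.364)) = 101.3 × 0.7444 ≈ 75.4 mg/L

75.4 mg/L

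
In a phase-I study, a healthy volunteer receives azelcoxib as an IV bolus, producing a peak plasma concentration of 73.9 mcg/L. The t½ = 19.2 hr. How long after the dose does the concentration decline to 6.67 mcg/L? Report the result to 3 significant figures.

k = ln 2 / 19.2 = 0.03610 hr⁻¹
C(t) = C₀ e^(−kt)  ⇒  t = ln(C₀/C) / k
t = ln(73.9/6.67) / 0.03610 = 2.405 / 0.03610 ≈ 66.6 hours

66.6 hours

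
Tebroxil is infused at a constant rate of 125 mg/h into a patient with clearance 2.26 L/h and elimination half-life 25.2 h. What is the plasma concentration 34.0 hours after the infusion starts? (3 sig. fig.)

33.6 mg/L

Css = rate / CL = 125 / 2.26 = 55.31 mg/L
k = ln 2 / 25.2 = 0.02751 h⁻¹
C(t) = Css (1 − e^(−kt)) = 55.31 × (1 − e^(−0.9352)) = 55.31 × 0.6075 ≈ 33.6 mg/L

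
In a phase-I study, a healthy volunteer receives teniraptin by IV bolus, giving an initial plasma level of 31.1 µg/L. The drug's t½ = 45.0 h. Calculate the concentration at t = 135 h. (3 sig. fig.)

3.89 µg/L

k = ln 2 / 45.0 = 0.01540 h⁻¹
C(t) = C₀ e^(−kt) = 31.1 × e^(−0.01540 × 135) = 31.1 × e^(−2.079) = 31.1 × 0.1250 ≈ 3.89 µg/L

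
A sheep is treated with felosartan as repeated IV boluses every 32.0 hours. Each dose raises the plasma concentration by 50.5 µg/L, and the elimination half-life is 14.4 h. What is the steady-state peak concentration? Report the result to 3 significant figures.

64.3 µg/L

k = ln 2 / 14.4 = 0.04814 h⁻¹
Fraction remaining after one interval: e^(−kτ) = e^(−0.04814 × 32.0) = 0.2143
R = 1 / (1 − 0.2143) = 1.273
Css,max = 50.5 × 1.273 ≈ 64.3 µg/L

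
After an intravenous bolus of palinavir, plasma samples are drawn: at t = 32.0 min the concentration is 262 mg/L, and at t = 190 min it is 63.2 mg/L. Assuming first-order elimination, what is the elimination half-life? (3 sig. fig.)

77.0 minutes

k = ln(C₁/C₂) / (t₂ − t₁) = ln(262/63.2) / (190 − 32.0)
  = 1.422 / 158.0 = 0.009000 min⁻¹
t½ = ln 2 / k = ln 2 / 0.009000 ≈ 77.0 minutes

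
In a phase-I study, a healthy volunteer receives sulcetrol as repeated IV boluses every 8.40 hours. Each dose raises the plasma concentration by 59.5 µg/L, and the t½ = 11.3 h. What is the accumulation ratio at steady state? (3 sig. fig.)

k = ln 2 / 11.3 = 0.06134 h⁻¹
Fraction remaining after one interval: e^(−kτ) = e^(−0.06134 × 8.40) = 0.5973
R = 1 / (1 − 0.5973) = 1 / 0.4027 ≈ 2.48

2.48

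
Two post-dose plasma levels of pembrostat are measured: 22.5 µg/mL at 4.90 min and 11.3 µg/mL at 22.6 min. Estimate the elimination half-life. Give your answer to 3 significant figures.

17.8 minutes

k = ln(C₁/C₂) / (t₂ − t₁) = ln(22.5/11.3) / (22.6 − 4.90)
  = 0.6887 / 17.70 = 0.03891 min⁻¹
t½ = ln 2 / k = ln 2 / 0.03891 ≈ 17.8 minutes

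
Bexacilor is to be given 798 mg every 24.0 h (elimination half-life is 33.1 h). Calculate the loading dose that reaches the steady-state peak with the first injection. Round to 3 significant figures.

k = ln 2 / 33.1 = 0.02094 h⁻¹
Accumulation ratio R = 1 / (1 − e^(−kτ)) = 1 / (1 − e^(−0.02094×24.0)) = 1 / (1 − 0.6050) = 2.531
Loading dose = maintenance dose × R = 798 × 2.531 ≈ 2020 mg

2020 mg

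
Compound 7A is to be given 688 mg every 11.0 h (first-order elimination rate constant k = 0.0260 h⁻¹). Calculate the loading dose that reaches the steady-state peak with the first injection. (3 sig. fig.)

Accumulation ratio R = 1 / (1 − e^(−kτ)) = 1 / (1 − e^(−0.02600×11.0)) = 1 / (1 − 0.7513) = 4.020
Loading dose = maintenance dose × R = 688 × 4.020 ≈ 2770 mg

2770 mg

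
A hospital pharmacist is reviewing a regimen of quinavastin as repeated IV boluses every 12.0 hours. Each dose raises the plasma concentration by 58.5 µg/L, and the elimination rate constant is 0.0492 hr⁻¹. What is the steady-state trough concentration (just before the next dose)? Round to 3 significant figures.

72.7 µg/L

Fraction remaining after one interval: e^(−kτ) = e^(−0.04920 × 12.0) = 0.5541
R = 1 / (1 − 0.5541) = 2.243
Css,max = 58.5 × 2.243 = 131.2 µg/L
Css,min = Css,max × e^(−kτ) = 131.2 × 0.5541 ≈ 72.7 µg/L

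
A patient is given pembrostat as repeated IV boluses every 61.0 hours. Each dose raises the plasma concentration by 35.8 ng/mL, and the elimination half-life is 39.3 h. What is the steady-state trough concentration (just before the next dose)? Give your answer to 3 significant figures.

k = ln 2 / 39.3 = 0.01764 h⁻¹
Fraction remaining after one interval: e^(−kτ) = e^(−0.01764 × 61.0) = 0.3410
R = 1 / (1 − 0.3410) = 1.517
Css,max = 35.8 × 1.517 = 54.32 ng/mL
Css,min = Css,max × e^(−kτ) = 54.32 × 0.3410 ≈ 18.5 ng/mL

18.5 ng/mL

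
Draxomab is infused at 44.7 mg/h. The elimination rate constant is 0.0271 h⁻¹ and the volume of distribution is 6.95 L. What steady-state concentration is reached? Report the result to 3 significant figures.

CL = k · V = 0.0271 × 6.95 = 0.1883 L/h
Css = rate / CL = 44.7 / 0.1883 ≈ 237 µg/mL

237 µg/mL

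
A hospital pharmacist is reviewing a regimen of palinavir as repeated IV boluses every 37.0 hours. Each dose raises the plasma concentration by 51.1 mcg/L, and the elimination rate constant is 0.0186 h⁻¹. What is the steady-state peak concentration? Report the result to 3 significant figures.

103 mcg/L

Fraction remaining after one interval: e^(−kτ) = e^(−0.01860 × 37.0) = 0.5025
R = 1 / (1 − 0.5025) = 2.010
Css,max = 51.1 × 2.010 ≈ 103 mcg/L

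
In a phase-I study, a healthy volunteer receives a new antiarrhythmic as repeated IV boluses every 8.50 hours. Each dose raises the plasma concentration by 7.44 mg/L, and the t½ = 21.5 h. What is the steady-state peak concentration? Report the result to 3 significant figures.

k = ln 2 / 21.5 = 0.03224 h⁻¹
Fraction remaining after one interval: e^(−kτ) = e^(−0.03224 × 8.50) = 0.7603
R = 1 / (1 − 0.7603) = 4.172
Css,max = 7.44 × 4.172 ≈ 31.0 mg/L

31.0 mg/L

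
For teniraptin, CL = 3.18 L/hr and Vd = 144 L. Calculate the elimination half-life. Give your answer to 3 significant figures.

31.4 hours

k = CL / V = 3.18 / 144 = 0.02208 hr⁻¹
t½ = ln 2 / k = ln 2 / 0.02208 ≈ 31.4 hours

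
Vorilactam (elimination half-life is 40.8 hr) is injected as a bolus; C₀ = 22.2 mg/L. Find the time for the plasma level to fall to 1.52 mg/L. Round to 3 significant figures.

158 hours

k = ln 2 / 40.8 = 0.01699 hr⁻¹
C(t) = C₀ e^(−kt)  ⇒  t = ln(C₀/C) / k
t = ln(22.2/1.52) / 0.01699 = 2.681 / 0.01699 ≈ 158 hours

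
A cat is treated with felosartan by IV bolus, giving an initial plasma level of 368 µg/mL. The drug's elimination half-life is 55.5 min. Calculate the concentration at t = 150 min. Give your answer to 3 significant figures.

k = ln 2 / 55.5 = 0.01249 min⁻¹
C(t) = C₀ e^(−kt) = 368 × e^(−0.01249 × 150) = 368 × e^(−1.873) = 368 × 0.1536 ≈ 56.5 µg/mL

56.5 µg/mL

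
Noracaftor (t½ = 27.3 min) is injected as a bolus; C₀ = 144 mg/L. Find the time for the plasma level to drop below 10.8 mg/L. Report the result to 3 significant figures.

k = ln 2 / 27.3 = 0.02539 min⁻¹
C(t) = C₀ e^(−kt)  ⇒  t = ln(C₀/C) / k
t = ln(144/10.8) / 0.02539 = 2.590 / 0.02539 ≈ 102 minutes

102 minutes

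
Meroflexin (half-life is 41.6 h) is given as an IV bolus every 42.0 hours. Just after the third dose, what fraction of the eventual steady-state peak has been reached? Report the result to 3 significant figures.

k = ln 2 / 41.6 = 0.01666 h⁻¹
f_n = 1 − e^(−nkτ) = 1 − e^(−3 × 0.01666 × 42.0) = 1 − e^(−2.099) = 1 − 0.1225 ≈ 0.877

0.877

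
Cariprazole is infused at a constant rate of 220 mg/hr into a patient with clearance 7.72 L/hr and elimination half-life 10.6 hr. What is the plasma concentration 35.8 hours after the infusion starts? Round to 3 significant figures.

25.8 mg/L

Css = rate / CL = 220 / 7.72 = 28.50 mg/L
k = ln 2 / 10.6 = 0.06539 hr⁻¹
C(t) = Css (1 − e^(−kt)) = 28.50 × (1 − e^(−2.341)) = 28.50 × 0.9038 ≈ 25.8 mg/L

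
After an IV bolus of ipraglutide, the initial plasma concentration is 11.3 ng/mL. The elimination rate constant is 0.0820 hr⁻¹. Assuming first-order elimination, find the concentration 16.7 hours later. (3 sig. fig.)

C(t) = C₀ e^(−kt) = 11.3 × e^(−0.08200 × 16.7) = 11.3 × e^(−1.369) = 11.3 × 0.2543 ≈ 2.87 ng/mL

2.87 ng/mL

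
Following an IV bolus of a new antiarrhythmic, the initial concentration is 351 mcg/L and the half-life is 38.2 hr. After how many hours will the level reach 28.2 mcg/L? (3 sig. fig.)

k = ln 2 / 38.2 = 0.01815 hr⁻¹
C(t) = C₀ e^(−kt)  ⇒  t = ln(C₀/C) / k
t = ln(351/28.2) / 0.01815 = 2.521 / 0.01815 ≈ 139 hours

139 hours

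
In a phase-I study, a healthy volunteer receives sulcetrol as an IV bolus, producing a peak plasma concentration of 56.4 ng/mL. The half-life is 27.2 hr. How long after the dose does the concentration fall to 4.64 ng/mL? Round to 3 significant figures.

98.0 hours

k = ln 2 / 27.2 = 0.02548 hr⁻¹
C(t) = C₀ e^(−kt)  ⇒  t = ln(C₀/C) / k
t = ln(56.4/4.64) / 0.02548 = 2.498 / 0.02548 ≈ 98.0 hours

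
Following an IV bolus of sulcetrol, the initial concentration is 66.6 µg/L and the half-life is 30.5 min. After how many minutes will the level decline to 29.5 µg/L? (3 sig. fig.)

35.8 minutes

k = ln 2 / 30.5 = 0.02273 min⁻¹
C(t) = C₀ e^(−kt)  ⇒  t = ln(C₀/C) / k
t = ln(66.6/29.5) / 0.02273 = 0.8143 / 0.02273 ≈ 35.8 minutes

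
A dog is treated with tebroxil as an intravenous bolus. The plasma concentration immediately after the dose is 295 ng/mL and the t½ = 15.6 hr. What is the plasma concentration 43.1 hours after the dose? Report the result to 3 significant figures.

k = ln 2 / 15.6 = 0.04443 hr⁻¹
43.1 hr is 2.763 half-lives, so C = 295 × (1/2)^2.763 = 295 × 0.1473 ≈ 43.5 ng/mL

43.5 ng/mL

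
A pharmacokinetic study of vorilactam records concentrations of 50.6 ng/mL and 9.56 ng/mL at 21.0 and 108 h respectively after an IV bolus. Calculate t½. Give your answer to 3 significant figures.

36.2 hours

k = ln(C₁/C₂) / (t₂ − t₁) = ln(50.6/9.56) / (108 − 21.0)
  = 1.666 / 87.00 = 0.01915 h⁻¹
t½ = ln 2 / k = ln 2 / 0.01915 ≈ 36.2 hours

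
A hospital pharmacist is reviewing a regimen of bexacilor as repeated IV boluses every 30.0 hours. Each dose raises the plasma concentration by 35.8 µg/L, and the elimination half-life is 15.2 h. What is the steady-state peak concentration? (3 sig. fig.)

k = ln 2 / 15.2 = 0.04560 h⁻¹
Fraction remaining after one interval: e^(−kτ) = e^(−0.04560 × 30.0) = 0.2546
R = 1 / (1 − 0.2546) = 1.342
Css,max = 35.8 × 1.342 ≈ 48.0 µg/L

48.0 µg/L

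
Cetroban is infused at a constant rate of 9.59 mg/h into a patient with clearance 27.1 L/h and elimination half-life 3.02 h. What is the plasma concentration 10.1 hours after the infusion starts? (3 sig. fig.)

Css = rate / CL = 9.59 / 27.1 = 0.3539 µg/mL
k = ln 2 / 3.02 = 0.2295 h⁻¹
C(t) = Css (1 − e^(−kt)) = 0.3539 × (1 − e^(−2.318)) = 0.3539 × 0.9015 ≈ 0.319 µg/mL

0.319 µg/mL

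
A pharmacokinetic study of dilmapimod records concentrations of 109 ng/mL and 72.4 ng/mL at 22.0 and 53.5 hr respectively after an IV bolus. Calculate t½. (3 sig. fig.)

53.4 hours

k = ln(C₁/C₂) / (t₂ − t₁) = ln(109/72.4) / (53.5 − 22.0)
  = 0.4091 / 31.50 = 0.01299 hr⁻¹
t½ = ln 2 / k = ln 2 / 0.01299 ≈ 53.4 hours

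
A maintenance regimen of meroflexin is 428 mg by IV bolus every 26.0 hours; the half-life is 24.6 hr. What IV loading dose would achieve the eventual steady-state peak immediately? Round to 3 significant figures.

824 mg

k = ln 2 / 24.6 = 0.02818 hr⁻¹
Accumulation ratio R = 1 / (1 − e^(−kτ)) = 1 / (1 − e^(−0.02818×26.0)) = 1 / (1 − 0.4807) = 1.926
Loading dose = maintenance dose × R = 428 × 1.926 ≈ 824 mg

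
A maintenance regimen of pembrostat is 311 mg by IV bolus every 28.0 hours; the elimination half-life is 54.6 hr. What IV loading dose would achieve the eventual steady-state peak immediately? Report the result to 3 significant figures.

1040 mg

k = ln 2 / 54.6 = 0.01270 hr⁻¹
Accumulation ratio R = 1 / (1 − e^(−kτ)) = 1 / (1 − e^(−0.01270×28.0)) = 1 / (1 − 0.7009) = 3.343
Loading dose = maintenance dose × R = 311 × 3.343 ≈ 1040 mg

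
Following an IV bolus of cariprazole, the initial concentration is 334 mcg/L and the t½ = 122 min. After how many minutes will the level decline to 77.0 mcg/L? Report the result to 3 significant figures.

k = ln 2 / 122 = 0.005682 min⁻¹
C(t) = C₀ e^(−kt)  ⇒  t = ln(C₀/C) / k
t = ln(334/77.0) / 0.005682 = 1.467 / 0.005682 ≈ 258 minutes

258 minutes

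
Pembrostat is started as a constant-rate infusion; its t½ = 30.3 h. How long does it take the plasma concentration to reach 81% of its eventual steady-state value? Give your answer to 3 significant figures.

k = ln 2 / 30.3 = 0.02288 h⁻¹
f = 1 − e^(−kt)  ⇒  t = −ln(1 − f) / k
t = −ln(1 − 0.81) / 0.02288 = 1.661 / 0.02288 ≈ 72.6 hours

72.6 hours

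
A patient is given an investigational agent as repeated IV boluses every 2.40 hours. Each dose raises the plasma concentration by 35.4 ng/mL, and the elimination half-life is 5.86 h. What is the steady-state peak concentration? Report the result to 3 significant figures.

143 ng/mL

k = ln 2 / 5.86 = 0.1183 h⁻¹
Fraction remaining after one interval: e^(−kτ) = e^(−0.1183 × 2.40) = 0.7529
R = 1 / (1 − 0.7529) = 4.046
Css,max = 35.4 × 4.046 ≈ 143 ng/mL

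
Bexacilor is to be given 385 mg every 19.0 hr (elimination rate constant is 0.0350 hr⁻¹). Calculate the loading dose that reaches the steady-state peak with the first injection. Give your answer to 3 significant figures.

793 mg

Accumulation ratio R = 1 / (1 − e^(−kτ)) = 1 / (1 − e^(−0.03500×19.0)) = 1 / (1 − 0.5143) = 2.059
Loading dose = maintenance dose × R = 385 × 2.059 ≈ 793 mg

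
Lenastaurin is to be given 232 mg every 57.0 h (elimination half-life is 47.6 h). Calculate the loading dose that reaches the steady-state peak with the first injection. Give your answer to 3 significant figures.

k = ln 2 / 47.6 = 0.01456 h⁻¹
Accumulation ratio R = 1 / (1 − e^(−kτ)) = 1 / (1 − e^(−0.01456×57.0)) = 1 / (1 − 0.4360) = 1.773
Loading dose = maintenance dose × R = 232 × 1.773 ≈ 411 mg

411 mg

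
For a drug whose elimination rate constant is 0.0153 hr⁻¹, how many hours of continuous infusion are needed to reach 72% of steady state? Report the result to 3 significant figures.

f = 1 − e^(−kt)  ⇒  t = −ln(1 − f) / k
t = −ln(1 − 0.72) / 0.01530 = 1.273 / 0.01530 ≈ 83.2 hours

83.2 hours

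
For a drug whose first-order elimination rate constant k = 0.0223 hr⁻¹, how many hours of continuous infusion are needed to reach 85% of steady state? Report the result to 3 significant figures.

f = 1 − e^(−kt)  ⇒  t = −ln(1 − f) / k
t = −ln(1 − 0.85) / 0.02230 = 1.897 / 0.02230 ≈ 85.1 hours

85.1 hours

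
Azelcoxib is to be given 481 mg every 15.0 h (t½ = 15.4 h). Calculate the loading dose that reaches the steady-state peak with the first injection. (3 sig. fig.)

k = ln 2 / 15.4 = 0.04501 h⁻¹
Accumulation ratio R = 1 / (1 − e^(−kτ)) = 1 / (1 − e^(−0.04501×15.0)) = 1 / (1 − 0.5091) = 2.037
Loading dose = maintenance dose × R = 481 × 2.037 ≈ 980 mg

980 mg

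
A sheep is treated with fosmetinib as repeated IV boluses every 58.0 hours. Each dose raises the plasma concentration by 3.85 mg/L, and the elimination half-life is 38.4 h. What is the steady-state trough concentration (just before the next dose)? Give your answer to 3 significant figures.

k = ln 2 / 38.4 = 0.01805 h⁻¹
Fraction remaining after one interval: e^(−kτ) = e^(−0.01805 × 58.0) = 0.3510
R = 1 / (1 − 0.3510) = 1.541
Css,max = 3.85 × 1.541 = 5.932 mg/L
Css,min = Css,max × e^(−kτ) = 5.932 × 0.3510 ≈ 2.08 mg/L

2.08 mg/L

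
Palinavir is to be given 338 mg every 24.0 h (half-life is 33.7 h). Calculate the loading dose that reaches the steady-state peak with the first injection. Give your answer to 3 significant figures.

868 mg

k = ln 2 / 33.7 = 0.02057 h⁻¹
Accumulation ratio R = 1 / (1 − e^(−kτ)) = 1 / (1 − e^(−0.02057×24.0)) = 1 / (1 − 0.6104) = 2.567
Loading dose = maintenance dose × R = 338 × 2.567 ≈ 868 mg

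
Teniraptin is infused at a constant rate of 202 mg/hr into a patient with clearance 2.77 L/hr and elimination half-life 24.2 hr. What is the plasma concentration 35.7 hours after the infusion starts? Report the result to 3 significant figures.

46.7 mg/L

Css = rate / CL = 202 / 2.77 = 72.92 mg/L
k = ln 2 / 24.2 = 0.02864 hr⁻¹
C(t) = Css (1 − e^(−kt)) = 72.92 × (1 − e^(−1.023)) = 72.92 × 0.6403 ≈ 46.7 mg/L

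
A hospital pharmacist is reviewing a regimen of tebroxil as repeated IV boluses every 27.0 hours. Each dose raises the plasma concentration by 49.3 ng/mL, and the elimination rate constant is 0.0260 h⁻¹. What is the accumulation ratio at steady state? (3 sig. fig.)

1.98

Fraction remaining after one interval: e^(−kτ) = e^(−0.02600 × 27.0) = 0.4956
R = 1 / (1 − 0.4956) = 1 / 0.5044 ≈ 1.98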